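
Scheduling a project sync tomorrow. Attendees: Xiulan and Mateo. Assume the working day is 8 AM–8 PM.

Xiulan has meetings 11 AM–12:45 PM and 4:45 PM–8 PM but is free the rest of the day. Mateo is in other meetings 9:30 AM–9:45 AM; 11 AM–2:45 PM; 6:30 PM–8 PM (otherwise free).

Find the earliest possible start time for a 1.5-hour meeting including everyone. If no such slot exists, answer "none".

Xiulan free: 08:00-11:00, 12:45-16:45 (invert busy blocks within the working day).
Mateo free: 08:00-09:30, 09:45-11:00, 14:45-18:30 (invert busy blocks within the working day).
Xiulan ∩ Mateo: 08:00-09:30, 09:45-11:00, 14:45-16:45.
The first common window of at least 90 minutes is 08:00-09:30, so the earliest start is 08:00.

08:00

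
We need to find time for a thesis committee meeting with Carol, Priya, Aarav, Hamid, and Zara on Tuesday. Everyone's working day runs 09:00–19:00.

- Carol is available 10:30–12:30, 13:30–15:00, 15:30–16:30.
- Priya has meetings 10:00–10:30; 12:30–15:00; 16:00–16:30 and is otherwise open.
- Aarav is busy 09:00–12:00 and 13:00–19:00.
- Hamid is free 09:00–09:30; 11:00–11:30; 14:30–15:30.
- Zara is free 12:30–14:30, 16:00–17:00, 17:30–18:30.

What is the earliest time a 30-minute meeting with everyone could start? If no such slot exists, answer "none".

none

Carol free: 10:30-12:30, 13:30-15:00, 15:30-16:30.
Priya free: 09:00-10:00, 10:30-12:30, 15:00-16:00, 16:30-19:00 (invert busy blocks within the working day).
Aarav free: 12:00-13:00 (invert busy blocks within the working day).
Hamid free: 09:00-09:30, 11:00-11:30, 14:30-15:30.
Zara free: 12:30-14:30, 16:00-17:00, 17:30-18:30.
Carol ∩ Priya: 10:30-12:30, 15:30-16:00.
Carol ∩ Priya ∩ Aarav: 12:00-12:30.
Carol ∩ Priya ∩ Aarav ∩ Hamid: ∅.
Carol ∩ Priya ∩ Aarav ∩ Hamid ∩ Zara: ∅.
There is no time when everyone is free.
No common window is at least 30 minutes long.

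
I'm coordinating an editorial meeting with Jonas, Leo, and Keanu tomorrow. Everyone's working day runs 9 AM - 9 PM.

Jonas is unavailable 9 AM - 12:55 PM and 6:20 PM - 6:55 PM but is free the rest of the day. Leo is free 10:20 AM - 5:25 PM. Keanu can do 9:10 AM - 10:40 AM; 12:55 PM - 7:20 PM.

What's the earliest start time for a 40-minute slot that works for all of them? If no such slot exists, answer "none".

12:55

Jonas free: 12:55-18:20, 18:55-21:00 (invert busy blocks within the working day).
Leo free: 10:20-17:25.
Keanu free: 09:10-10:40, 12:55-19:20.
Jonas ∩ Leo: 12:55-17:25.
Jonas ∩ Leo ∩ Keanu: 12:55-17:25.
So the common availability across everyone is 12:55-17:25.
The first common window of at least 40 minutes is 12:55-17:25, so the earliest start is 12:55.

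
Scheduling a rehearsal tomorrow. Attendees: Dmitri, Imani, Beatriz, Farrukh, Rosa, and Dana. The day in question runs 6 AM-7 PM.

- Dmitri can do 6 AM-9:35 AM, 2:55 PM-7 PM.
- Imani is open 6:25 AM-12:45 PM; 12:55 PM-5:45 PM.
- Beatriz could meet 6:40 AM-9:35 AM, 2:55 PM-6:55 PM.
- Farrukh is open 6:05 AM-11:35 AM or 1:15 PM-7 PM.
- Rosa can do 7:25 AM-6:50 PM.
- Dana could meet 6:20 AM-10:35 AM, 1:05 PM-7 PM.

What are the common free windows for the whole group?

Dmitri ∩ Imani: 06:25-09:35, 14:55-17:45.
Dmitri ∩ Imani ∩ Beatriz: 06:40-09:35, 14:55-17:45.
Dmitri ∩ Imani ∩ Beatriz ∩ Farrukh: 06:40-09:35, 14:55-17:45.
Dmitri ∩ Imani ∩ Beatriz ∩ Farrukh ∩ Rosa: 07:25-09:35, 14:55-17:45.
Dmitri ∩ Imani ∩ Beatriz ∩ Farrukh ∩ Rosa ∩ Dana: 07:25-09:35, 14:55-17:45.

07:25-09:35, 14:55-17:45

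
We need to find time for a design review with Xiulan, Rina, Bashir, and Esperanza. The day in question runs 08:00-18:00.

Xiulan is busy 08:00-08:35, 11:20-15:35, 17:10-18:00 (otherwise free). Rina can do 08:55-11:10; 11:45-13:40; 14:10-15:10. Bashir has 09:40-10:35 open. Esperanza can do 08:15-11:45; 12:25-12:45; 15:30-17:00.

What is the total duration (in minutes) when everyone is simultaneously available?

55

Xiulan free: 08:35-11:20, 15:35-17:10 (invert busy blocks within the working day).
Rina free: 08:55-11:10, 11:45-13:40, 14:10-15:10.
Bashir free: 09:40-10:35.
Esperanza free: 08:15-11:45, 12:25-12:45, 15:30-17:00.
Xiulan ∩ Rina: 08:55-11:10.
Xiulan ∩ Rina ∩ Bashir: 09:40-10:35.
Xiulan ∩ Rina ∩ Bashir ∩ Esperanza: 09:40-10:35.
That's a single block of 55 minutes.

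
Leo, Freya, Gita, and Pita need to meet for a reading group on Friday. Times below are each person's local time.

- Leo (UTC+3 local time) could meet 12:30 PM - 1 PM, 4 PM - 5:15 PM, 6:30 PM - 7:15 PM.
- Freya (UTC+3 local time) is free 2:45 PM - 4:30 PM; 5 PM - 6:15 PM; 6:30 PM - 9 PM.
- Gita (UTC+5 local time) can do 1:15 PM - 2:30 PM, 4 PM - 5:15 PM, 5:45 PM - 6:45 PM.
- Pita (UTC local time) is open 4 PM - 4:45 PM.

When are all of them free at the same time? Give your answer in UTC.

Leo in UTC: 09:30-10:00, 13:00-14:15, 15:30-16:15 (subtract 3h to convert from UTC+3).
Freya in UTC: 11:45-13:30, 14:00-15:15, 15:30-18:00 (subtract 3h to convert from UTC+3).
Gita in UTC: 08:15-09:30, 11:00-12:15, 12:45-13:45 (subtract 5h to convert from UTC+5).
Pita in UTC: 16:00-16:45.
Leo ∩ Freya: 13:00-13:30, 14:00-14:15, 15:30-16:15.
Leo ∩ Freya ∩ Gita: 13:00-13:30.
Leo ∩ Freya ∩ Gita ∩ Pita: ∅.
There is no time when everyone is free.

none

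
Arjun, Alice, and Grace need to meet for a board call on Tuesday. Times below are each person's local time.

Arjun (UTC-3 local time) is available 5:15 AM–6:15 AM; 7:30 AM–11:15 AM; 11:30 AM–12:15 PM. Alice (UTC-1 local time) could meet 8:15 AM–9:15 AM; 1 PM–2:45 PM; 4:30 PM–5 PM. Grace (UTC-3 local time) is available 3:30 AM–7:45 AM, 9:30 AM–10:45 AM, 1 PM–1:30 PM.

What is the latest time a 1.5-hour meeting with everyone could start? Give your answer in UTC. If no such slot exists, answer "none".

Arjun in UTC: 08:15-09:15, 10:30-14:15, 14:30-15:15 (add 3h to convert from UTC-3).
Alice in UTC: 09:15-10:15, 14:00-15:45, 17:30-18:00 (add 1h to convert from UTC-1).
Grace in UTC: 06:30-10:45, 12:30-13:45, 16:00-16:30 (add 3h to convert from UTC-3).
Arjun ∩ Alice: 14:00-14:15, 14:30-15:15.
Arjun ∩ Alice ∩ Grace: ∅.
There is no time when everyone is free.
No common window is at least 90 minutes long.

none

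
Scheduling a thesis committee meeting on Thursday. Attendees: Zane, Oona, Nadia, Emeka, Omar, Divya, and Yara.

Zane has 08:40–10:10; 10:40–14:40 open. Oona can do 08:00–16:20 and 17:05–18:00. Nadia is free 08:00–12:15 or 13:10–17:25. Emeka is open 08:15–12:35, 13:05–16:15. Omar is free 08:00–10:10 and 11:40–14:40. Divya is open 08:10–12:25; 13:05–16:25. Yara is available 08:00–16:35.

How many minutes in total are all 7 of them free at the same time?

215

Zane ∩ Oona: 08:40-10:10, 10:40-14:40.
Zane ∩ Oona ∩ Nadia: 08:40-10:10, 10:40-12:15, 13:10-14:40.
Zane ∩ Oona ∩ Nadia ∩ Emeka: 08:40-10:10, 10:40-12:15, 13:10-14:40.
Zane ∩ Oona ∩ Nadia ∩ Emeka ∩ Omar: 08:40-10:10, 11:40-12:15, 13:10-14:40.
Zane ∩ Oona ∩ Nadia ∩ Emeka ∩ Omar ∩ Divya: 08:40-10:10, 11:40-12:15, 13:10-14:40.
Zane ∩ Oona ∩ Nadia ∩ Emeka ∩ Omar ∩ Divya ∩ Yara: 08:40-10:10, 11:40-12:15, 13:10-14:40.
So the common availability across everyone is 08:40-10:10, 11:40-12:15, 13:10-14:40.
Summing the common windows: 90 + 35 + 90 = 215 minutes.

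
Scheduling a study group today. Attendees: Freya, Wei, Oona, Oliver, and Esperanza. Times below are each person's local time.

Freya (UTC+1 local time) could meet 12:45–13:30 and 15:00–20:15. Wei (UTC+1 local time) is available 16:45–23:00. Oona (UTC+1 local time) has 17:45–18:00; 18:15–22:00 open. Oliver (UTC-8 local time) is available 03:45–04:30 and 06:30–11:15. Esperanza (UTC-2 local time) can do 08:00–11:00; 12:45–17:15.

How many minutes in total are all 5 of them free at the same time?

Freya in UTC: 11:45-12:30, 14:00-19:15 (subtract 1h to convert from UTC+1).
Wei in UTC: 15:45-22:00 (subtract 1h to convert from UTC+1).
Oona in UTC: 16:45-17:00, 17:15-21:00 (subtract 1h to convert from UTC+1).
Oliver in UTC: 11:45-12:30, 14:30-19:15 (add 8h to convert from UTC-8).
Esperanza in UTC: 10:00-13:00, 14:45-19:15 (add 2h to convert from UTC-2).
Freya ∩ Wei: 15:45-19:15.
Freya ∩ Wei ∩ Oona: 16:45-17:00, 17:15-19:15.
Freya ∩ Wei ∩ Oona ∩ Oliver: 16:45-17:00, 17:15-19:15.
Freya ∩ Wei ∩ Oona ∩ Oliver ∩ Esperanza: 16:45-17:00, 17:15-19:15.
Summing the common windows: 15 + 120 = 135 minutes.

135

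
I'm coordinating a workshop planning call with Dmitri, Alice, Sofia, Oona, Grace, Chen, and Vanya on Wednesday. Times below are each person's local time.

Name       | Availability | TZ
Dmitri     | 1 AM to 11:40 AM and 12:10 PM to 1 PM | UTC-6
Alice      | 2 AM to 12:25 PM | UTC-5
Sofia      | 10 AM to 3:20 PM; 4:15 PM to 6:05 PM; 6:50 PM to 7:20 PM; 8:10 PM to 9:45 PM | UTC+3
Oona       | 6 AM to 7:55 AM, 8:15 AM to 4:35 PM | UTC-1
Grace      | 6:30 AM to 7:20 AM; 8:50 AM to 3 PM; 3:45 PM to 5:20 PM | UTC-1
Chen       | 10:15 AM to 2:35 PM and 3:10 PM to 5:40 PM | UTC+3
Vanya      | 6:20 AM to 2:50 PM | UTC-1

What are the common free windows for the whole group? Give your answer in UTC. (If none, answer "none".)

Dmitri in UTC: 07:00-17:40, 18:10-19:00 (add 6h to convert from UTC-6).
Alice in UTC: 07:00-17:25 (add 5h to convert from UTC-5).
Sofia in UTC: 07:00-12:20, 13:15-15:05, 15:50-16:20, 17:10-18:45 (subtract 3h to convert from UTC+3).
Oona in UTC: 07:00-08:55, 09:15-17:35 (add 1h to convert from UTC-1).
Grace in UTC: 07:30-08:20, 09:50-16:00, 16:45-18:20 (add 1h to convert from UTC-1).
Chen in UTC: 07:15-11:35, 12:10-14:40 (subtract 3h to convert from UTC+3).
Vanya in UTC: 07:20-15:50 (add 1h to convert from UTC-1).
Dmitri ∩ Alice: 07:00-17:25.
Dmitri ∩ Alice ∩ Sofia: 07:00-12:20, 13:15-15:05, 15:50-16:20, 17:10-17:25.
Dmitri ∩ Alice ∩ Sofia ∩ Oona: 07:00-08:55, 09:15-12:20, 13:15-15:05, 15:50-16:20, 17:10-17:25.
Dmitri ∩ Alice ∩ Sofia ∩ Oona ∩ Grace: 07:30-08:20, 09:50-12:20, 13:15-15:05, 15:50-16:00, 17:10-17:25.
Dmitri ∩ Alice ∩ Sofia ∩ Oona ∩ Grace ∩ Chen: 07:30-08:20, 09:50-11:35, 12:10-12:20, 13:15-14:40.
Dmitri ∩ Alice ∩ Sofia ∩ Oona ∩ Grace ∩ Chen ∩ Vanya: 07:30-08:20, 09:50-11:35, 12:10-12:20, 13:15-14:40.

07:30-08:20, 09:50-11:35, 12:10-12:20, 13:15-14:40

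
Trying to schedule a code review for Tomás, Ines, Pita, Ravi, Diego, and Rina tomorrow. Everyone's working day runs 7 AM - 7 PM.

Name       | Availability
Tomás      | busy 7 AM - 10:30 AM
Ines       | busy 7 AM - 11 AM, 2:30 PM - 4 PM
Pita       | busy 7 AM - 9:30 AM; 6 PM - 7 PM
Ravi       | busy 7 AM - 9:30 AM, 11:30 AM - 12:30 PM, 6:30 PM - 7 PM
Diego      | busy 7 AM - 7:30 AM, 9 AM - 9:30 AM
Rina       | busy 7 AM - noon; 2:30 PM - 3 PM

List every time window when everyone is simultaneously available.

12:30-14:30, 16:00-18:00

Tomás free: 10:30-19:00 (invert busy blocks within the working day).
Ines free: 11:00-14:30, 16:00-19:00 (invert busy blocks within the working day).
Pita free: 09:30-18:00 (invert busy blocks within the working day).
Ravi free: 09:30-11:30, 12:30-18:30 (invert busy blocks within the working day).
Diego free: 07:30-09:00, 09:30-19:00 (invert busy blocks within the working day).
Rina free: 12:00-14:30, 15:00-19:00 (invert busy blocks within the working day).
Tomás ∩ Ines: 11:00-14:30, 16:00-19:00.
Tomás ∩ Ines ∩ Pita: 11:00-14:30, 16:00-18:00.
Tomás ∩ Ines ∩ Pita ∩ Ravi: 11:00-11:30, 12:30-14:30, 16:00-18:00.
Tomás ∩ Ines ∩ Pita ∩ Ravi ∩ Diego: 11:00-11:30, 12:30-14:30, 16:00-18:00.
Tomás ∩ Ines ∩ Pita ∩ Ravi ∩ Diego ∩ Rina: 12:30-14:30, 16:00-18:00.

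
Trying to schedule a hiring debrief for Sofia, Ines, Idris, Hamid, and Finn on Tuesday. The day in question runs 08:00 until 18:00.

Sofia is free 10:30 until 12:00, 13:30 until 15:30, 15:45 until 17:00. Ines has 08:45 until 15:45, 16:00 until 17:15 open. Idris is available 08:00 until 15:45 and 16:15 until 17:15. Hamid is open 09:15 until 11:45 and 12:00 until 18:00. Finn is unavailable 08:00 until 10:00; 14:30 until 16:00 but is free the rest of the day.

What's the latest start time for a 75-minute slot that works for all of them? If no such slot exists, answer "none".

10:30

Sofia free: 10:30-12:00, 13:30-15:30, 15:45-17:00.
Ines free: 08:45-15:45, 16:00-17:15.
Idris free: 08:00-15:45, 16:15-17:15.
Hamid free: 09:15-11:45, 12:00-18:00.
Finn free: 10:00-14:30, 16:00-18:00 (invert busy blocks within the working day).
Sofia ∩ Ines: 10:30-12:00, 13:30-15:30, 16:00-17:00.
Sofia ∩ Ines ∩ Idris: 10:30-12:00, 13:30-15:30, 16:15-17:00.
Sofia ∩ Ines ∩ Idris ∩ Hamid: 10:30-11:45, 13:30-15:30, 16:15-17:00.
Sofia ∩ Ines ∩ Idris ∩ Hamid ∩ Finn: 10:30-11:45, 13:30-14:30, 16:15-17:00.
So the common availability across everyone is 10:30-11:45, 13:30-14:30, 16:15-17:00.
The last common window of at least 75 minutes is 10:30-11:45; a 75-minute meeting can start as late as 10:30 and still end by 11:45.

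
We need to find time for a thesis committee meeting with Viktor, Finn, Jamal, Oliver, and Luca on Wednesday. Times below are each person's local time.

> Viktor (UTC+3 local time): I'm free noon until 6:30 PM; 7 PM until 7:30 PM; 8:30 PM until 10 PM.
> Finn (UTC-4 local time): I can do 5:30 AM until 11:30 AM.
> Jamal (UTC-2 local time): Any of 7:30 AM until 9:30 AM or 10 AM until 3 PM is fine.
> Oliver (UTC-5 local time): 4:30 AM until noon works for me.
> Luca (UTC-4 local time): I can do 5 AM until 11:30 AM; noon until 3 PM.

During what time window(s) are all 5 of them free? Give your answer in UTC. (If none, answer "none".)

09:30-11:30, 12:00-15:30

Viktor in UTC: 09:00-15:30, 16:00-16:30, 17:30-19:00 (subtract 3h to convert from UTC+3).
Finn in UTC: 09:30-15:30 (add 4h to convert from UTC-4).
Jamal in UTC: 09:30-11:30, 12:00-17:00 (add 2h to convert from UTC-2).
Oliver in UTC: 09:30-17:00 (add 5h to convert from UTC-5).
Luca in UTC: 09:00-15:30, 16:00-19:00 (add 4h to convert from UTC-4).
Viktor ∩ Finn: 09:30-15:30.
Viktor ∩ Finn ∩ Jamal: 09:30-11:30, 12:00-15:30.
Viktor ∩ Finn ∩ Jamal ∩ Oliver: 09:30-11:30, 12:00-15:30.
Viktor ∩ Finn ∩ Jamal ∩ Oliver ∩ Luca: 09:30-11:30, 12:00-15:30.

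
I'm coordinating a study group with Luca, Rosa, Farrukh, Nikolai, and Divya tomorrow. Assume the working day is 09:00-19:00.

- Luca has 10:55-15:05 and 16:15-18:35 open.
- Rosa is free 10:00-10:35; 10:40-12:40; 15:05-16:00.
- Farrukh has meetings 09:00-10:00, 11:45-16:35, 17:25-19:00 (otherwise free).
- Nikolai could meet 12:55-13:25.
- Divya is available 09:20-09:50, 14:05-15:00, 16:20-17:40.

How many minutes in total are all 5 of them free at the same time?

Luca free: 10:55-15:05, 16:15-18:35.
Rosa free: 10:00-10:35, 10:40-12:40, 15:05-16:00.
Farrukh free: 10:00-11:45, 16:35-17:25 (invert busy blocks within the working day).
Nikolai free: 12:55-13:25.
Divya free: 09:20-09:50, 14:05-15:00, 16:20-17:40.
Luca ∩ Rosa: 10:55-12:40.
Luca ∩ Rosa ∩ Farrukh: 10:55-11:45.
Luca ∩ Rosa ∩ Farrukh ∩ Nikolai: ∅.
Luca ∩ Rosa ∩ Farrukh ∩ Nikolai ∩ Divya: ∅.
There is no time when everyone is free.
There is no common window, so the total is 0 minutes.

0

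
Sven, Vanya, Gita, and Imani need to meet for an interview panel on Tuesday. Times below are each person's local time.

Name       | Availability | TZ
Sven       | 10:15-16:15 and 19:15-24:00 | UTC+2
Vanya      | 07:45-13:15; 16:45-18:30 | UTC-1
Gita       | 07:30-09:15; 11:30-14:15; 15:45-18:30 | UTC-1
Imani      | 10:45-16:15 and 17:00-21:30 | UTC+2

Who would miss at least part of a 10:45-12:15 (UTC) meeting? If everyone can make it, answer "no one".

Sven in UTC: 08:15-14:15, 17:15-22:00 (subtract 2h to convert from UTC+2).
Vanya in UTC: 08:45-14:15, 17:45-19:30 (add 1h to convert from UTC-1).
Gita in UTC: 08:30-10:15, 12:30-15:15, 16:45-19:30 (add 1h to convert from UTC-1).
Imani in UTC: 08:45-14:15, 15:00-19:30 (subtract 2h to convert from UTC+2).
Sven: free for 10:45-12:15. Vanya: free for 10:45-12:15. Gita: not fully free for 10:45-12:15. Imani: free for 10:45-12:15.

Gita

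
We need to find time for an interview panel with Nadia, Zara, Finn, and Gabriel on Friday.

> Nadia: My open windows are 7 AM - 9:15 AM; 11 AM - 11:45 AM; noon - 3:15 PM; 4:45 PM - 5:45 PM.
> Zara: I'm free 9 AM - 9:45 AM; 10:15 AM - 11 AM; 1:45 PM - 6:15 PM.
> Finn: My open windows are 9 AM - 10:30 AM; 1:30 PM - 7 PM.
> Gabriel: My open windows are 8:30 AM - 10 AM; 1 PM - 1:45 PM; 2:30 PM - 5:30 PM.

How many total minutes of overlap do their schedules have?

Nadia ∩ Zara: 09:00-09:15, 13:45-15:15, 16:45-17:45.
Nadia ∩ Zara ∩ Finn: 09:00-09:15, 13:45-15:15, 16:45-17:45.
Nadia ∩ Zara ∩ Finn ∩ Gabriel: 09:00-09:15, 14:30-15:15, 16:45-17:30.
Summing the common windows: 15 + 45 + 45 = 105 minutes.

105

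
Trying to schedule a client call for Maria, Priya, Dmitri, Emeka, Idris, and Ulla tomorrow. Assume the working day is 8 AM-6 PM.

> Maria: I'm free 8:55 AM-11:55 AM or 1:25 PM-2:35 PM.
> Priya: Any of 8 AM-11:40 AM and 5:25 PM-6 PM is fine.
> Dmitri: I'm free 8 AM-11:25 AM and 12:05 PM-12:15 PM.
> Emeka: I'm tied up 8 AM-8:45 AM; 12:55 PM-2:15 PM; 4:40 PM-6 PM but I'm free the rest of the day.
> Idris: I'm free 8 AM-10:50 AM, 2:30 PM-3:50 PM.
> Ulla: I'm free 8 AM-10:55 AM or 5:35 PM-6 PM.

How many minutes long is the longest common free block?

115

Maria free: 08:55-11:55, 13:25-14:35.
Priya free: 08:00-11:40, 17:25-18:00.
Dmitri free: 08:00-11:25, 12:05-12:15.
Emeka free: 08:45-12:55, 14:15-16:40 (invert busy blocks within the working day).
Idris free: 08:00-10:50, 14:30-15:50.
Ulla free: 08:00-10:55, 17:35-18:00.
Maria ∩ Priya: 08:55-11:40.
Maria ∩ Priya ∩ Dmitri: 08:55-11:25.
Maria ∩ Priya ∩ Dmitri ∩ Emeka: 08:55-11:25.
Maria ∩ Priya ∩ Dmitri ∩ Emeka ∩ Idris: 08:55-10:50.
Maria ∩ Priya ∩ Dmitri ∩ Emeka ∩ Idris ∩ Ulla: 08:55-10:50.
So the common availability across everyone is 08:55-10:50.
The longest is 08:55-10:50 at 115 minutes.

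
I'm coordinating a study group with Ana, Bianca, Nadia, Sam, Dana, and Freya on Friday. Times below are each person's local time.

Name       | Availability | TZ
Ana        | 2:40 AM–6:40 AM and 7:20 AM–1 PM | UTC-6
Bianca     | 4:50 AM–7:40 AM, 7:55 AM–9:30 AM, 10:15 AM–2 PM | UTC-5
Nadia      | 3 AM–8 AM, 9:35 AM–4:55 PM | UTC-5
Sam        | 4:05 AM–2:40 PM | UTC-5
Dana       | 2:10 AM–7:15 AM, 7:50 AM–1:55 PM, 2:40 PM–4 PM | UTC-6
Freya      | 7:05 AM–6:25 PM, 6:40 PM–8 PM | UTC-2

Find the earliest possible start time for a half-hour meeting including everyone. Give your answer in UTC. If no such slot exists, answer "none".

Ana in UTC: 08:40-12:40, 13:20-19:00 (add 6h to convert from UTC-6).
Bianca in UTC: 09:50-12:40, 12:55-14:30, 15:15-19:00 (add 5h to convert from UTC-5).
Nadia in UTC: 08:00-13:00, 14:35-21:55 (add 5h to convert from UTC-5).
Sam in UTC: 09:05-19:40 (add 5h to convert from UTC-5).
Dana in UTC: 08:10-13:15, 13:50-19:55, 20:40-22:00 (add 6h to convert from UTC-6).
Freya in UTC: 09:05-20:25, 20:40-22:00 (add 2h to convert from UTC-2).
Ana ∩ Bianca: 09:50-12:40, 13:20-14:30, 15:15-19:00.
Ana ∩ Bianca ∩ Nadia: 09:50-12:40, 15:15-19:00.
Ana ∩ Bianca ∩ Nadia ∩ Sam: 09:50-12:40, 15:15-19:00.
Ana ∩ Bianca ∩ Nadia ∩ Sam ∩ Dana: 09:50-12:40, 15:15-19:00.
Ana ∩ Bianca ∩ Nadia ∩ Sam ∩ Dana ∩ Freya: 09:50-12:40, 15:15-19:00.
The first common window of at least 30 minutes is 09:50-12:40, so the earliest start is 09:50.

09:50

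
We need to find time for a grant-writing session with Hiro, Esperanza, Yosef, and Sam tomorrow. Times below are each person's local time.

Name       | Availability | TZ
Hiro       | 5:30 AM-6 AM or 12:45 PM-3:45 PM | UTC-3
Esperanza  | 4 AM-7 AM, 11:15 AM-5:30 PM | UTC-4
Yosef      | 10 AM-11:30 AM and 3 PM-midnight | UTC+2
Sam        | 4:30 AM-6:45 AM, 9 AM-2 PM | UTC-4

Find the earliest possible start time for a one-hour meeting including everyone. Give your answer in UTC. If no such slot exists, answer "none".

Hiro in UTC: 08:30-09:00, 15:45-18:45 (add 3h to convert from UTC-3).
Esperanza in UTC: 08:00-11:00, 15:15-21:30 (add 4h to convert from UTC-4).
Yosef in UTC: 08:00-09:30, 13:00-22:00 (subtract 2h to convert from UTC+2).
Sam in UTC: 08:30-10:45, 13:00-18:00 (add 4h to convert from UTC-4).
Hiro ∩ Esperanza: 08:30-09:00, 15:45-18:45.
Hiro ∩ Esperanza ∩ Yosef: 08:30-09:00, 15:45-18:45.
Hiro ∩ Esperanza ∩ Yosef ∩ Sam: 08:30-09:00, 15:45-18:00.
So the common availability across everyone is 08:30-09:00, 15:45-18:00.
The first common window of at least 60 minutes is 15:45-18:00, so the earliest start is 15:45.

15:45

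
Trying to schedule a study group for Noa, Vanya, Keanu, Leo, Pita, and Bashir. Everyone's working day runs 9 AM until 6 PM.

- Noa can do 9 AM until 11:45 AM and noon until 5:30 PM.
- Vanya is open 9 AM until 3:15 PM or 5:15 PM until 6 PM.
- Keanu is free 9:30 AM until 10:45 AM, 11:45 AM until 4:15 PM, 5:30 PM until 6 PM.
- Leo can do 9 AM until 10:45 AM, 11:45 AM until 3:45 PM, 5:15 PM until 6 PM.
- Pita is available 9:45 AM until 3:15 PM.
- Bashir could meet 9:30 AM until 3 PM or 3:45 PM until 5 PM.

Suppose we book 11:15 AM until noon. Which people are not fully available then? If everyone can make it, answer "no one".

Keanu, Leo, Noa

Noa: not fully free for 11:15-12:00. Vanya: free for 11:15-12:00. Keanu: not fully free for 11:15-12:00. Leo: not fully free for 11:15-12:00. Pita: free for 11:15-12:00. Bashir: free for 11:15-12:00.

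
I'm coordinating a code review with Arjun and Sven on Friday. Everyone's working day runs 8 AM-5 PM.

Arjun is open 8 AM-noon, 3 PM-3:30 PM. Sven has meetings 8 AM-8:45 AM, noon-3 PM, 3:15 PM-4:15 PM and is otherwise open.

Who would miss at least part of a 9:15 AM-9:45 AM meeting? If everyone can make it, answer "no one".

no one

Arjun free: 08:00-12:00, 15:00-15:30.
Sven free: 08:45-12:00, 15:00-15:15, 16:15-17:00 (invert busy blocks within the working day).
Arjun: free for 09:15-09:45. Sven: free for 09:15-09:45.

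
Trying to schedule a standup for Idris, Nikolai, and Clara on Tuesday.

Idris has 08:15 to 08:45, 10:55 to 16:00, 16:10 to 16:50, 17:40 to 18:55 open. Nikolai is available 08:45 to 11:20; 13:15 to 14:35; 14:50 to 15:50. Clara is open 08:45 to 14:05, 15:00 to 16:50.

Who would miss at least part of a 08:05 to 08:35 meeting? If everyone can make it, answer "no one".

Clara, Idris, Nikolai

Idris: not fully free for 08:05-08:35. Nikolai: not fully free for 08:05-08:35. Clara: not fully free for 08:05-08:35.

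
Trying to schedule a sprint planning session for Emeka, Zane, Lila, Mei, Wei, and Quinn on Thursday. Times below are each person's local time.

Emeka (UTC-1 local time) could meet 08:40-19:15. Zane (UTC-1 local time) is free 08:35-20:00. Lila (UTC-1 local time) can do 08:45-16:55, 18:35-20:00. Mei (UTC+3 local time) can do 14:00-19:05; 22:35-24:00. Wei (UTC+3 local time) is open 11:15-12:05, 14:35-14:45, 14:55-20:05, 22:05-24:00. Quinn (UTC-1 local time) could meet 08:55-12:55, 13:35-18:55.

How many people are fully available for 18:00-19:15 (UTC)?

3

Emeka in UTC: 09:40-20:15 (add 1h to convert from UTC-1).
Zane in UTC: 09:35-21:00 (add 1h to convert from UTC-1).
Lila in UTC: 09:45-17:55, 19:35-21:00 (add 1h to convert from UTC-1).
Mei in UTC: 11:00-16:05, 19:35-21:00 (subtract 3h to convert from UTC+3).
Wei in UTC: 08:15-09:05, 11:35-11:45, 11:55-17:05, 19:05-21:00 (subtract 3h to convert from UTC+3).
Quinn in UTC: 09:55-13:55, 14:35-19:55 (add 1h to convert from UTC-1).
Emeka, Zane, and Quinn can make the full 18:00-19:15 slot — that's 3.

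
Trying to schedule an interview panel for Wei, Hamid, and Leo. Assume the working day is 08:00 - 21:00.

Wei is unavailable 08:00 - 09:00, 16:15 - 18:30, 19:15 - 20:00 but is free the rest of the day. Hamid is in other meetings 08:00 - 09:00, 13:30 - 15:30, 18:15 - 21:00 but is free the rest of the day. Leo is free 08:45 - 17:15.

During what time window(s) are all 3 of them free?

09:00-13:30, 15:30-16:15

Wei free: 09:00-16:15, 18:30-19:15, 20:00-21:00 (invert busy blocks within the working day).
Hamid free: 09:00-13:30, 15:30-18:15 (invert busy blocks within the working day).
Leo free: 08:45-17:15.
Wei ∩ Hamid: 09:00-13:30, 15:30-16:15.
Wei ∩ Hamid ∩ Leo: 09:00-13:30, 15:30-16:15.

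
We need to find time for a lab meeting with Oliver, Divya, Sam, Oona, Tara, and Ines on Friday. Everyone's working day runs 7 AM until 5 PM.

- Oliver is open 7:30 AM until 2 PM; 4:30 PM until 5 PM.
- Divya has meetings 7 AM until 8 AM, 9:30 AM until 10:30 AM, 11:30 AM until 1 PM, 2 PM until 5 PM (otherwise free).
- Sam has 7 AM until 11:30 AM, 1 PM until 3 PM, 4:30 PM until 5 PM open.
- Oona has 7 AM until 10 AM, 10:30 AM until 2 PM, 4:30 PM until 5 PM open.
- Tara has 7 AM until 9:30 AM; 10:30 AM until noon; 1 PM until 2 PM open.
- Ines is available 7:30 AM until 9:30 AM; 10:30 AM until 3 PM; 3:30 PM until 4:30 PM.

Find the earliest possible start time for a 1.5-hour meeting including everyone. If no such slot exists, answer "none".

Oliver free: 07:30-14:00, 16:30-17:00.
Divya free: 08:00-09:30, 10:30-11:30, 13:00-14:00 (invert busy blocks within the working day).
Sam free: 07:00-11:30, 13:00-15:00, 16:30-17:00.
Oona free: 07:00-10:00, 10:30-14:00, 16:30-17:00.
Tara free: 07:00-09:30, 10:30-12:00, 13:00-14:00.
Ines free: 07:30-09:30, 10:30-15:00, 15:30-16:30.
Oliver ∩ Divya: 08:00-09:30, 10:30-11:30, 13:00-14:00.
Oliver ∩ Divya ∩ Sam: 08:00-09:30, 10:30-11:30, 13:00-14:00.
Oliver ∩ Divya ∩ Sam ∩ Oona: 08:00-09:30, 10:30-11:30, 13:00-14:00.
Oliver ∩ Divya ∩ Sam ∩ Oona ∩ Tara: 08:00-09:30, 10:30-11:30, 13:00-14:00.
Oliver ∩ Divya ∩ Sam ∩ Oona ∩ Tara ∩ Ines: 08:00-09:30, 10:30-11:30, 13:00-14:00.
The first common window of at least 90 minutes is 08:00-09:30, so the earliest start is 08:00.

08:00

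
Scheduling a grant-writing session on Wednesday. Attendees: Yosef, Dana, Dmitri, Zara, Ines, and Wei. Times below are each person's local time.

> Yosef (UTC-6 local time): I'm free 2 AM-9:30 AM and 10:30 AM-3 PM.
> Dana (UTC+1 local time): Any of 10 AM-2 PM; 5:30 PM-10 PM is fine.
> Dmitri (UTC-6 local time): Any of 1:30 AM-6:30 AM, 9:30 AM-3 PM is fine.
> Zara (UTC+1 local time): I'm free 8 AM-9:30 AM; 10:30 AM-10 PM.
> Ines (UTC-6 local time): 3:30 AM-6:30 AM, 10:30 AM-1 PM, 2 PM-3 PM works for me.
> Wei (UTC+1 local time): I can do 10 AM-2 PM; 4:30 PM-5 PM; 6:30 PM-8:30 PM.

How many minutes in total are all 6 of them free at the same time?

270

Yosef in UTC: 08:00-15:30, 16:30-21:00 (add 6h to convert from UTC-6).
Dana in UTC: 09:00-13:00, 16:30-21:00 (subtract 1h to convert from UTC+1).
Dmitri in UTC: 07:30-12:30, 15:30-21:00 (add 6h to convert from UTC-6).
Zara in UTC: 07:00-08:30, 09:30-21:00 (subtract 1h to convert from UTC+1).
Ines in UTC: 09:30-12:30, 16:30-19:00, 20:00-21:00 (add 6h to convert from UTC-6).
Wei in UTC: 09:00-13:00, 15:30-16:00, 17:30-19:30 (subtract 1h to convert from UTC+1).
Yosef ∩ Dana: 09:00-13:00, 16:30-21:00.
Yosef ∩ Dana ∩ Dmitri: 09:00-12:30, 16:30-21:00.
Yosef ∩ Dana ∩ Dmitri ∩ Zara: 09:30-12:30, 16:30-21:00.
Yosef ∩ Dana ∩ Dmitri ∩ Zara ∩ Ines: 09:30-12:30, 16:30-19:00, 20:00-21:00.
Yosef ∩ Dana ∩ Dmitri ∩ Zara ∩ Ines ∩ Wei: 09:30-12:30, 17:30-19:00.
Those are the intersection windows.
Summing the common windows: 180 + 90 = 270 minutes.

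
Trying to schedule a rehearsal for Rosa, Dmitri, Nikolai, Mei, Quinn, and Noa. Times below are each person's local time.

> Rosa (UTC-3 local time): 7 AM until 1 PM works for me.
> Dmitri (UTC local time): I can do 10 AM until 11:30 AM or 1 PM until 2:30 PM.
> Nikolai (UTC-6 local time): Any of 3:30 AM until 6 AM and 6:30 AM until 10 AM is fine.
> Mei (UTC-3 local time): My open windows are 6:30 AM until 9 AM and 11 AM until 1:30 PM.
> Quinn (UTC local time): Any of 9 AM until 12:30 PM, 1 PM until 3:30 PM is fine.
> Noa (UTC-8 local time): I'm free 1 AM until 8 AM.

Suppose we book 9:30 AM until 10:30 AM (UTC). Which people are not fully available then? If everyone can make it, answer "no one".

Rosa in UTC: 10:00-16:00 (add 3h to convert from UTC-3).
Dmitri in UTC: 10:00-11:30, 13:00-14:30.
Nikolai in UTC: 09:30-12:00, 12:30-16:00 (add 6h to convert from UTC-6).
Mei in UTC: 09:30-12:00, 14:00-16:30 (add 3h to convert from UTC-3).
Quinn in UTC: 09:00-12:30, 13:00-15:30.
Noa in UTC: 09:00-16:00 (add 8h to convert from UTC-8).
Rosa: not fully free for 09:30-10:30. Dmitri: not fully free for 09:30-10:30. Nikolai: free for 09:30-10:30. Mei: free for 09:30-10:30. Quinn: free for 09:30-10:30. Noa: free for 09:30-10:30.

Dmitri, Rosa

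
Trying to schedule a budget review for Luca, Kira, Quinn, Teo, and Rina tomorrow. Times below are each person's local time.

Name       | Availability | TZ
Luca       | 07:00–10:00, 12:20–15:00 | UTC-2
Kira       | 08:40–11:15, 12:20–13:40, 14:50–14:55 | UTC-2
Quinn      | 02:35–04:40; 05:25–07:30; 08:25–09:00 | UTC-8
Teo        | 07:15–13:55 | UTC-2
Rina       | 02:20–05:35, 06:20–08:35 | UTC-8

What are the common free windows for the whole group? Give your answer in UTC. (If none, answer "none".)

Luca in UTC: 09:00-12:00, 14:20-17:00 (add 2h to convert from UTC-2).
Kira in UTC: 10:40-13:15, 14:20-15:40, 16:50-16:55 (add 2h to convert from UTC-2).
Quinn in UTC: 10:35-12:40, 13:25-15:30, 16:25-17:00 (add 8h to convert from UTC-8).
Teo in UTC: 09:15-15:55 (add 2h to convert from UTC-2).
Rina in UTC: 10:20-13:35, 14:20-16:35 (add 8h to convert from UTC-8).
Luca ∩ Kira: 10:40-12:00, 14:20-15:40, 16:50-16:55.
Luca ∩ Kira ∩ Quinn: 10:40-12:00, 14:20-15:30, 16:50-16:55.
Luca ∩ Kira ∩ Quinn ∩ Teo: 10:40-12:00, 14:20-15:30.
Luca ∩ Kira ∩ Quinn ∩ Teo ∩ Rina: 10:40-12:00, 14:20-15:30.

10:40-12:00, 14:20-15:30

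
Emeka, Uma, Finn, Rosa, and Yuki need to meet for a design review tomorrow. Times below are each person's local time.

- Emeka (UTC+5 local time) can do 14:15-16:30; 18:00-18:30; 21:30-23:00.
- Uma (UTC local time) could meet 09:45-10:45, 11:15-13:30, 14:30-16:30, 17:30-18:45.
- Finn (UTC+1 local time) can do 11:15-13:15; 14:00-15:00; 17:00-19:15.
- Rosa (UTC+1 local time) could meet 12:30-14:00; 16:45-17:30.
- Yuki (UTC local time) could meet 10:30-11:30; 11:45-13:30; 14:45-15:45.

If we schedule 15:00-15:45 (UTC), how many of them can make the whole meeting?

Emeka in UTC: 09:15-11:30, 13:00-13:30, 16:30-18:00 (subtract 5h to convert from UTC+5).
Uma in UTC: 09:45-10:45, 11:15-13:30, 14:30-16:30, 17:30-18:45.
Finn in UTC: 10:15-12:15, 13:00-14:00, 16:00-18:15 (subtract 1h to convert from UTC+1).
Rosa in UTC: 11:30-13:00, 15:45-16:30 (subtract 1h to convert from UTC+1).
Yuki in UTC: 10:30-11:30, 11:45-13:30, 14:45-15:45.
Uma and Yuki can make the full 15:00-15:45 slot — that's 2.

2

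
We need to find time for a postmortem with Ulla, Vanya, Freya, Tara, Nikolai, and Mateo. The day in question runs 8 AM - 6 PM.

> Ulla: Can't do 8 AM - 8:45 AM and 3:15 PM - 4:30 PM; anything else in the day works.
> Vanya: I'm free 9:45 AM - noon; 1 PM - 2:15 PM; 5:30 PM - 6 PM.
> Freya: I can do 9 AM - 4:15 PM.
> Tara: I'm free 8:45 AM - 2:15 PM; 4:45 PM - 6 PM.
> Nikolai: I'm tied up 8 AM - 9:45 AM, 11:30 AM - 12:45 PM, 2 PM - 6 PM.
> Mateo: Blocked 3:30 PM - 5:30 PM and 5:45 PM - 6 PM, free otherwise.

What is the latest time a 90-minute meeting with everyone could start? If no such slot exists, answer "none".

10:00

Ulla free: 08:45-15:15, 16:30-18:00 (invert busy blocks within the working day).
Vanya free: 09:45-12:00, 13:00-14:15, 17:30-18:00.
Freya free: 09:00-16:15.
Tara free: 08:45-14:15, 16:45-18:00.
Nikolai free: 09:45-11:30, 12:45-14:00 (invert busy blocks within the working day).
Mateo free: 08:00-15:30, 17:30-17:45 (invert busy blocks within the working day).
Ulla ∩ Vanya: 09:45-12:00, 13:00-14:15, 17:30-18:00.
Ulla ∩ Vanya ∩ Freya: 09:45-12:00, 13:00-14:15.
Ulla ∩ Vanya ∩ Freya ∩ Tara: 09:45-12:00, 13:00-14:15.
Ulla ∩ Vanya ∩ Freya ∩ Tara ∩ Nikolai: 09:45-11:30, 13:00-14:00.
Ulla ∩ Vanya ∩ Freya ∩ Tara ∩ Nikolai ∩ Mateo: 09:45-11:30, 13:00-14:00.
So the common availability across everyone is 09:45-11:30, 13:00-14:00.
The last common window of at least 90 minutes is 09:45-11:30; a 90-minute meeting can start as late as 10:00 and still end by 11:30.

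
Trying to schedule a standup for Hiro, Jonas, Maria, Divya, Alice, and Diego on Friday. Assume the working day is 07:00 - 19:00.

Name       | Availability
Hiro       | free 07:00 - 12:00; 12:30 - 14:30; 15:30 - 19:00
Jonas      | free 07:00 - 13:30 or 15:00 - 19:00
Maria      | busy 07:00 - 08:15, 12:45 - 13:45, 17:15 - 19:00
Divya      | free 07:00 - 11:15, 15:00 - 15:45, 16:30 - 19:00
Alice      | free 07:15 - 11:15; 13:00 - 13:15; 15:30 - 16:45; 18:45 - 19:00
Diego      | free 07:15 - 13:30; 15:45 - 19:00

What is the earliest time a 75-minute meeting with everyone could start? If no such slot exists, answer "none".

08:15

Hiro free: 07:00-12:00, 12:30-14:30, 15:30-19:00.
Jonas free: 07:00-13:30, 15:00-19:00.
Maria free: 08:15-12:45, 13:45-17:15 (invert busy blocks within the working day).
Divya free: 07:00-11:15, 15:00-15:45, 16:30-19:00.
Alice free: 07:15-11:15, 13:00-13:15, 15:30-16:45, 18:45-19:00.
Diego free: 07:15-13:30, 15:45-19:00.
Hiro ∩ Jonas: 07:00-12:00, 12:30-13:30, 15:30-19:00.
Hiro ∩ Jonas ∩ Maria: 08:15-12:00, 12:30-12:45, 15:30-17:15.
Hiro ∩ Jonas ∩ Maria ∩ Divya: 08:15-11:15, 15:30-15:45, 16:30-17:15.
Hiro ∩ Jonas ∩ Maria ∩ Divya ∩ Alice: 08:15-11:15, 15:30-15:45, 16:30-16:45.
Hiro ∩ Jonas ∩ Maria ∩ Divya ∩ Alice ∩ Diego: 08:15-11:15, 16:30-16:45.
So the common availability across everyone is 08:15-11:15, 16:30-16:45.
The first common window of at least 75 minutes is 08:15-11:15, so the earliest start is 08:15.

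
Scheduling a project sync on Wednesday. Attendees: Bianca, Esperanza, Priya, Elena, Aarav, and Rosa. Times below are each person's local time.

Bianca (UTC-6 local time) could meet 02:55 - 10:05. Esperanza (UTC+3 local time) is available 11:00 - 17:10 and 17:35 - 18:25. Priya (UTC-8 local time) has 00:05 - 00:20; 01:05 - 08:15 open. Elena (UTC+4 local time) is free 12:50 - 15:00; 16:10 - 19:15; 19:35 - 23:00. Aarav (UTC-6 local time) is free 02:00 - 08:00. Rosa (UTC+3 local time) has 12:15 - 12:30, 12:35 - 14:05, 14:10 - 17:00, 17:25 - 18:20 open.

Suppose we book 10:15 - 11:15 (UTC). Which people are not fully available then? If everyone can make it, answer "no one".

Bianca in UTC: 08:55-16:05 (add 6h to convert from UTC-6).
Esperanza in UTC: 08:00-14:10, 14:35-15:25 (subtract 3h to convert from UTC+3).
Priya in UTC: 08:05-08:20, 09:05-16:15 (add 8h to convert from UTC-8).
Elena in UTC: 08:50-11:00, 12:10-15:15, 15:35-19:00 (subtract 4h to convert from UTC+4).
Aarav in UTC: 08:00-14:00 (add 6h to convert from UTC-6).
Rosa in UTC: 09:15-09:30, 09:35-11:05, 11:10-14:00, 14:25-15:20 (subtract 3h to convert from UTC+3).
Bianca: free for 10:15-11:15. Esperanza: free for 10:15-11:15. Priya: free for 10:15-11:15. Elena: not fully free for 10:15-11:15. Aarav: free for 10:15-11:15. Rosa: not fully free for 10:15-11:15.

Elena, Rosa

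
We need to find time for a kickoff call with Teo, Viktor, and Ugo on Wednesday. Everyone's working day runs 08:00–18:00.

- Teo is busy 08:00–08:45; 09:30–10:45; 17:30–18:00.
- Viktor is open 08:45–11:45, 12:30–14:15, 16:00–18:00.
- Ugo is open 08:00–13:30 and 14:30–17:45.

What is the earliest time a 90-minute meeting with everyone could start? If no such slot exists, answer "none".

Teo free: 08:45-09:30, 10:45-17:30 (invert busy blocks within the working day).
Viktor free: 08:45-11:45, 12:30-14:15, 16:00-18:00.
Ugo free: 08:00-13:30, 14:30-17:45.
Teo ∩ Viktor: 08:45-09:30, 10:45-11:45, 12:30-14:15, 16:00-17:30.
Teo ∩ Viktor ∩ Ugo: 08:45-09:30, 10:45-11:45, 12:30-13:30, 16:00-17:30.
The first common window of at least 90 minutes is 16:00-17:30, so the earliest start is 16:00.

16:00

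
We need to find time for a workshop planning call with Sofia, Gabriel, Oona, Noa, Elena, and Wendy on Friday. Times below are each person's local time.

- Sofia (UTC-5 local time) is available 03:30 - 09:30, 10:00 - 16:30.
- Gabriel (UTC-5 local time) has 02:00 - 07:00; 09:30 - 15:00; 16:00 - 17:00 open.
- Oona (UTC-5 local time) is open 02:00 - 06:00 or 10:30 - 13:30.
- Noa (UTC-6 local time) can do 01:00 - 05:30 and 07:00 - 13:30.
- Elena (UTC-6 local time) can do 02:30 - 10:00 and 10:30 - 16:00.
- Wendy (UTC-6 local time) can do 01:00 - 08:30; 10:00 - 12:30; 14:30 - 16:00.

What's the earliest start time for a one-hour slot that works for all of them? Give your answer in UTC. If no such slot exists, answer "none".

08:30

Sofia in UTC: 08:30-14:30, 15:00-21:30 (add 5h to convert from UTC-5).
Gabriel in UTC: 07:00-12:00, 14:30-20:00, 21:00-22:00 (add 5h to convert from UTC-5).
Oona in UTC: 07:00-11:00, 15:30-18:30 (add 5h to convert from UTC-5).
Noa in UTC: 07:00-11:30, 13:00-19:30 (add 6h to convert from UTC-6).
Elena in UTC: 08:30-16:00, 16:30-22:00 (add 6h to convert from UTC-6).
Wendy in UTC: 07:00-14:30, 16:00-18:30, 20:30-22:00 (add 6h to convert from UTC-6).
Sofia ∩ Gabriel: 08:30-12:00, 15:00-20:00, 21:00-21:30.
Sofia ∩ Gabriel ∩ Oona: 08:30-11:00, 15:30-18:30.
Sofia ∩ Gabriel ∩ Oona ∩ Noa: 08:30-11:00, 15:30-18:30.
Sofia ∩ Gabriel ∩ Oona ∩ Noa ∩ Elena: 08:30-11:00, 15:30-16:00, 16:30-18:30.
Sofia ∩ Gabriel ∩ Oona ∩ Noa ∩ Elena ∩ Wendy: 08:30-11:00, 16:30-18:30.
So the common availability across everyone is 08:30-11:00, 16:30-18:30.
The first common window of at least 60 minutes is 08:30-11:00, so the earliest start is 08:30.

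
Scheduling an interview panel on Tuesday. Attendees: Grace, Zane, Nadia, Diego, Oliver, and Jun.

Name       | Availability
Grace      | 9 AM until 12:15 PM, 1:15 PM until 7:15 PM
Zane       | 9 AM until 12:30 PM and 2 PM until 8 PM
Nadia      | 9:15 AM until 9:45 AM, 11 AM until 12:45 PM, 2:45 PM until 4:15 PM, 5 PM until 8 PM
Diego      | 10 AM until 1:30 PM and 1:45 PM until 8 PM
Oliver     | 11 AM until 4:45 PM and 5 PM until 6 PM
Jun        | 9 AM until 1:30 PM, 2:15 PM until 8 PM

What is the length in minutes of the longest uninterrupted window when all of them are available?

90

Grace ∩ Zane: 09:00-12:15, 14:00-19:15.
Grace ∩ Zane ∩ Nadia: 09:15-09:45, 11:00-12:15, 14:45-16:15, 17:00-19:15.
Grace ∩ Zane ∩ Nadia ∩ Diego: 11:00-12:15, 14:45-16:15, 17:00-19:15.
Grace ∩ Zane ∩ Nadia ∩ Diego ∩ Oliver: 11:00-12:15, 14:45-16:15, 17:00-18:00.
Grace ∩ Zane ∩ Nadia ∩ Diego ∩ Oliver ∩ Jun: 11:00-12:15, 14:45-16:15, 17:00-18:00.
Those are the intersection windows.
The longest is 14:45-16:15 at 90 minutes.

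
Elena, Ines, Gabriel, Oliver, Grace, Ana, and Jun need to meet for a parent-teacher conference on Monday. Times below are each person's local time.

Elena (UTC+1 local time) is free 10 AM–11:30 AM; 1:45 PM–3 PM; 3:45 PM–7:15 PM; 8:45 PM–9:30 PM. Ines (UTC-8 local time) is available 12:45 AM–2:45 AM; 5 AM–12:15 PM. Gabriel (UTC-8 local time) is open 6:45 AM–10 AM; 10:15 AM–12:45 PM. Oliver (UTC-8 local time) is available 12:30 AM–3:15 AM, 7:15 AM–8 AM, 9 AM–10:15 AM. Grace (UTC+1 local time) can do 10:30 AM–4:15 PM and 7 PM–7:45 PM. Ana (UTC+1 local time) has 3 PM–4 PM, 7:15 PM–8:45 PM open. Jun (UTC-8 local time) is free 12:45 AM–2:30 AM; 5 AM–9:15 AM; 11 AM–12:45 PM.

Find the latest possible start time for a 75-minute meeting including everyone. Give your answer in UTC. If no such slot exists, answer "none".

Elena in UTC: 09:00-10:30, 12:45-14:00, 14:45-18:15, 19:45-20:30 (subtract 1h to convert from UTC+1).
Ines in UTC: 08:45-10:45, 13:00-20:15 (add 8h to convert from UTC-8).
Gabriel in UTC: 14:45-18:00, 18:15-20:45 (add 8h to convert from UTC-8).
Oliver in UTC: 08:30-11:15, 15:15-16:00, 17:00-18:15 (add 8h to convert from UTC-8).
Grace in UTC: 09:30-15:15, 18:00-18:45 (subtract 1h to convert from UTC+1).
Ana in UTC: 14:00-15:00, 18:15-19:45 (subtract 1h to convert from UTC+1).
Jun in UTC: 08:45-10:30, 13:00-17:15, 19:00-20:45 (add 8h to convert from UTC-8).
Elena ∩ Ines: 09:00-10:30, 13:00-14:00, 14:45-18:15, 19:45-20:15.
Elena ∩ Ines ∩ Gabriel: 14:45-18:00, 19:45-20:15.
Elena ∩ Ines ∩ Gabriel ∩ Oliver: 15:15-16:00, 17:00-18:00.
Elena ∩ Ines ∩ Gabriel ∩ Oliver ∩ Grace: ∅.
Elena ∩ Ines ∩ Gabriel ∩ Oliver ∩ Grace ∩ Ana: ∅.
Elena ∩ Ines ∩ Gabriel ∩ Oliver ∩ Grace ∩ Ana ∩ Jun: ∅.
There is no time when everyone is free.
No common window is at least 75 minutes long.

none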